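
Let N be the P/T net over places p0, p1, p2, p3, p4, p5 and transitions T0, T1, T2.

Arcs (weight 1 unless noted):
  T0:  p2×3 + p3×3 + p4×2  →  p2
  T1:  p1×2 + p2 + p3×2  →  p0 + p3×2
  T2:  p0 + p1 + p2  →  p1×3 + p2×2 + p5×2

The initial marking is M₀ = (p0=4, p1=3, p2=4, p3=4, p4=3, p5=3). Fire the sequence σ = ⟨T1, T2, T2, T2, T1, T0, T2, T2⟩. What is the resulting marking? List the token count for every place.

(p0=1, p1=9, p2=5, p3=1, p4=1, p5=13)

step 1: fire T1:  (p0=4, p1=3, p2=4, p3=4, p4=3, p5=3) → (p0=5, p1=1, p2=3, p3=4, p4=3, p5=3)
step 2: fire T2:  (p0=5, p1=1, p2=3, p3=4, p4=3, p5=3) → (p0=4, p1=3, p2=4, p3=4, p4=3, p5=5)
step 3: fire T2:  (p0=4, p1=3, p2=4, p3=4, p4=3, p5=5) → (p0=3, p1=5, p2=5, p3=4, p4=3, p5=7)
step 4: fire T2:  (p0=3, p1=5, p2=5, p3=4, p4=3, p5=7) → (p0=2, p1=7, p2=6, p3=4, p4=3, p5=9)
step 5: fire T1:  (p0=2, p1=7, p2=6, p3=4, p4=3, p5=9) → (p0=3, p1=5, p2=5, p3=4, p4=3, p5=9)
step 6: fire T0:  (p0=3, p1=5, p2=5, p3=4, p4=3, p5=9) → (p0=3, p1=5, p2=3, p3=1, p4=1, p5=9)
step 7: fire T2:  (p0=3, p1=5, p2=3, p3=1, p4=1, p5=9) → (p0=2, p1=7, p2=4, p3=1, p4=1, p5=11)
step 8: fire T2:  (p0=2, p1=7, p2=4, p3=1, p4=1, p5=11) → (p0=1, p1=9, p2=5, p3=1, p4=1, p5=13)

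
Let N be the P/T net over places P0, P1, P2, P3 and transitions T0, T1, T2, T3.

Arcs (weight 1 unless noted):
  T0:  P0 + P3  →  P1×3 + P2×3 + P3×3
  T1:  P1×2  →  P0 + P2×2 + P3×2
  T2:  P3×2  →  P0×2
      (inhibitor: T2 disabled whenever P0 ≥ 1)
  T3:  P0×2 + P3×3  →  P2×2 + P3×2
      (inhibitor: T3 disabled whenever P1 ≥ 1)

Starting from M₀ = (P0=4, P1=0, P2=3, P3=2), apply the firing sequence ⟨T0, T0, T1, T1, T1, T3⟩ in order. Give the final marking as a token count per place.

(P0=3, P1=0, P2=17, P3=11)

step 1: fire T0:  (P0=4, P1=0, P2=3, P3=2) → (P0=3, P1=3, P2=6, P3=4)
step 2: fire T0:  (P0=3, P1=3, P2=6, P3=4) → (P0=2, P1=6, P2=9, P3=6)
step 3: fire T1:  (P0=2, P1=6, P2=9, P3=6) → (P0=3, P1=4, P2=11, P3=8)
step 4: fire T1:  (P0=3, P1=4, P2=11, P3=8) → (P0=4, P1=2, P2=13, P3=10)
step 5: fire T1:  (P0=4, P1=2, P2=13, P3=10) → (P0=5, P1=0, P2=15, P3=12)
step 6: fire T3:  (P0=5, P1=0, P2=15, P3=12) → (P0=3, P1=0, P2=17, P3=11)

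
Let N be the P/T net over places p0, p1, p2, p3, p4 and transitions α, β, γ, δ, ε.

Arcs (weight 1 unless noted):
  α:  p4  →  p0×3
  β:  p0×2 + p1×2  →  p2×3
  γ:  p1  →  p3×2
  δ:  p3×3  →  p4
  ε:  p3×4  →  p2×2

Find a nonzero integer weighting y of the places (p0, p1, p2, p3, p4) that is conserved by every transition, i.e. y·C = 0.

Incidence matrix C (rows=places, cols=transitions):
        α    β    γ    δ    ε
   p0   3   -2    0    0    0
   p1   0   -2   -1    0    0
   p2   0    3    0    0    2
   p3   0    0    2   -3   -4
   p4  -1    0    0    1    0

Candidate y = [1, 2, 2, 1, 3]; check y·C column-wise:
  col α: 1·3 + 2·0 + 2·0 + 1·0 + 3·-1 = 0
  col β: 1·-2 + 2·-2 + 2·3 + 1·0 + 3·0 = 0
  col γ: 1·0 + 2·-1 + 2·0 + 1·2 + 3·0 = 0
  col δ: 1·0 + 2·0 + 2·0 + 1·-3 + 3·1 = 0
  col ε: 1·0 + 2·0 + 2·2 + 1·-4 + 3·0 = 0

y = (p0:1, p1:2, p2:2, p3:1, p4:3)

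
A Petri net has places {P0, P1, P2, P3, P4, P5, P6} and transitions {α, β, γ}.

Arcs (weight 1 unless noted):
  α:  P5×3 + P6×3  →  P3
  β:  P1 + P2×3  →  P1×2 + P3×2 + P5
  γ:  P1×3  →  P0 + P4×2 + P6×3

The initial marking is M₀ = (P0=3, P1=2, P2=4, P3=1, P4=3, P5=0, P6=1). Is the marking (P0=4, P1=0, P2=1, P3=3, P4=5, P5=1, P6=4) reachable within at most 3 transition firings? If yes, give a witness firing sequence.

YES — reachable via ⟨β, γ⟩ (2 firings)

step 1: fire β:  (P0=3, P1=2, P2=4, P3=1, P4=3, P5=0, P6=1) → (P0=3, P1=3, P2=1, P3=3, P4=3, P5=1, P6=1)
step 2: fire γ:  (P0=3, P1=3, P2=1, P3=3, P4=3, P5=1, P6=1) → (P0=4, P1=0, P2=1, P3=3, P4=5, P5=1, P6=4)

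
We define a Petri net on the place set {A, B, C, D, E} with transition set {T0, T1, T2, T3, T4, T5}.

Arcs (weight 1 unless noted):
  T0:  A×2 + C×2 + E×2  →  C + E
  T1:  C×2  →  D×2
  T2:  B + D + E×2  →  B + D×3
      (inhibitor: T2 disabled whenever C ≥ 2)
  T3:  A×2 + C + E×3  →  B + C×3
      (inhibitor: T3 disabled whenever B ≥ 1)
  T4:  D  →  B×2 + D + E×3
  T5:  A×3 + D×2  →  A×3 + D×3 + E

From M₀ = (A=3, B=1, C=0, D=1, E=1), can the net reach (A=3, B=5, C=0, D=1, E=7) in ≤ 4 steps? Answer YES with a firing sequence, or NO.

YES — reachable via ⟨T4, T4⟩ (2 firings)

step 1: fire T4:  (A=3, B=1, C=0, D=1, E=1) → (A=3, B=3, C=0, D=1, E=4)
step 2: fire T4:  (A=3, B=3, C=0, D=1, E=4) → (A=3, B=5, C=0, D=1, E=7)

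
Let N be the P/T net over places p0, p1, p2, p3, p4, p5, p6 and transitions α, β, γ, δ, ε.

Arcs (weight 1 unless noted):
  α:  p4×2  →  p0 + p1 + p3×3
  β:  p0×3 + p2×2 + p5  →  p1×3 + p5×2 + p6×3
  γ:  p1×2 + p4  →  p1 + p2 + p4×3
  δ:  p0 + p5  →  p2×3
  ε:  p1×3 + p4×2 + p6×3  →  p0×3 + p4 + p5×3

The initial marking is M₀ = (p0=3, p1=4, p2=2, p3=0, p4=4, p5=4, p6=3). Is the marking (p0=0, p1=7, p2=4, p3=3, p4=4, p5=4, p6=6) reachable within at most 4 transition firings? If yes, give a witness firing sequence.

YES — reachable via ⟨α, β, γ, δ⟩ (4 firings)

step 1: fire α:  (p0=3, p1=4, p2=2, p3=0, p4=4, p5=4, p6=3) → (p0=4, p1=5, p2=2, p3=3, p4=2, p5=4, p6=3)
step 2: fire β:  (p0=4, p1=5, p2=2, p3=3, p4=2, p5=4, p6=3) → (p0=1, p1=8, p2=0, p3=3, p4=2, p5=5, p6=6)
step 3: fire γ:  (p0=1, p1=8, p2=0, p3=3, p4=2, p5=5, p6=6) → (p0=1, p1=7, p2=1, p3=3, p4=4, p5=5, p6=6)
step 4: fire δ:  (p0=1, p1=7, p2=1, p3=3, p4=4, p5=5, p6=6) → (p0=0, p1=7, p2=4, p3=3, p4=4, p5=4, p6=6)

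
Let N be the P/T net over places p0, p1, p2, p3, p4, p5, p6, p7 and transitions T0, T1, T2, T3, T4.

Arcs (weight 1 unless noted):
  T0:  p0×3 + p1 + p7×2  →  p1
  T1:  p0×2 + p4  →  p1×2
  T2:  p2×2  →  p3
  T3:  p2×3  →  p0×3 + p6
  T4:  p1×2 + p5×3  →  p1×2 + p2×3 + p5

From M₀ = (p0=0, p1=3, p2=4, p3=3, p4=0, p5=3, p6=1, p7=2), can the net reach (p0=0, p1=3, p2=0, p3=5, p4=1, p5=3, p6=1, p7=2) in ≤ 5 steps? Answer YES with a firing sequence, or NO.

depth 0: 1 marking
depth 1: 4 markings reached so far
depth 2: 8 markings reached so far
depth 3: 12 markings reached so far
depth 4: 16 markings reached so far
depth 5: 17 markings reached so far
target is not among the 17 markings reachable within 5 steps

NO — not reachable within 5 firings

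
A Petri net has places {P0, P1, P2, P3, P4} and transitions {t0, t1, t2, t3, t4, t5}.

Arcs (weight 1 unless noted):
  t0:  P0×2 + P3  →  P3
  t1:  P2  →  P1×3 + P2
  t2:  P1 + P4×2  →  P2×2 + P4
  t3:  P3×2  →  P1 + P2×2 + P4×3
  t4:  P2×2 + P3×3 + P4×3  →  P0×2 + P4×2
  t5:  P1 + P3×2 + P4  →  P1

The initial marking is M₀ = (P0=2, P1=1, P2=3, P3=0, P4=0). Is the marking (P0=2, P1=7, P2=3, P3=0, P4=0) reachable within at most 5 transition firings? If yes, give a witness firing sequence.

YES — reachable via ⟨t1, t1⟩ (2 firings)

step 1: fire t1:  (P0=2, P1=1, P2=3, P3=0, P4=0) → (P0=2, P1=4, P2=3, P3=0, P4=0)
step 2: fire t1:  (P0=2, P1=4, P2=3, P3=0, P4=0) → (P0=2, P1=7, P2=3, P3=0, P4=0)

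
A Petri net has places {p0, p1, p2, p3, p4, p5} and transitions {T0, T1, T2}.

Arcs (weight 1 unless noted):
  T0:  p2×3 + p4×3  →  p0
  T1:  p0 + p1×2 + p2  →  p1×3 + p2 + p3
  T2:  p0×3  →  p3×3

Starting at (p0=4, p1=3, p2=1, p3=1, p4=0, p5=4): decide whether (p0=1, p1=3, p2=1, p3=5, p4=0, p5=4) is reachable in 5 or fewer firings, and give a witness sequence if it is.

depth 0: 1 marking
depth 1: 3 markings reached so far
depth 2: 5 markings reached so far
depth 3: 6 markings reached so far
depth 4: 7 markings reached so far
depth 5: 7 markings reached so far
(frontier empty at depth 5; search complete)
target is not among the 7 markings reachable within 5 steps

NO — not reachable within 5 firings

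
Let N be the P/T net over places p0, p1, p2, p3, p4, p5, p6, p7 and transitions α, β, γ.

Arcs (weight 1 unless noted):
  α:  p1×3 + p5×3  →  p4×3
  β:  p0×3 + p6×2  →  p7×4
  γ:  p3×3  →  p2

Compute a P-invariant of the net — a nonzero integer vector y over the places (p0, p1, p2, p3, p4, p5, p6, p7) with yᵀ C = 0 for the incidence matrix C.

Incidence matrix C (rows=places, cols=transitions):
        α    β    γ
   p0   0   -3    0
   p1  -3    0    0
   p2   0    0    1
   p3   0    0   -3
   p4   3    0    0
   p5  -3    0    0
   p6   0   -2    0
   p7   0    4    0

Candidate y = [0, 0, 3, 1, 0, 0, 0, 0]; check y·C column-wise:
  col α: 0·-3 + 3·0 + 1·0 + 0·3 + 0·-3 = 0
  col β: 0·-3 + 3·0 + 1·0 + 0·-2 + 0·4 = 0
  col γ: 3·1 + 1·-3 = 0

y = (p0:0, p1:0, p2:3, p3:1, p4:0, p5:0, p6:0, p7:0)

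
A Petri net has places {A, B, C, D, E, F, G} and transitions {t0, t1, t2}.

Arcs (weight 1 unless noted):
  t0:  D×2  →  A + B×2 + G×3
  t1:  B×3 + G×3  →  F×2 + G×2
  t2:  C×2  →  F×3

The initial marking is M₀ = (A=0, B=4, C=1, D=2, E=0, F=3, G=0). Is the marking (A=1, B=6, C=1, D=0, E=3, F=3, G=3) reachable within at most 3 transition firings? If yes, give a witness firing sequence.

NO — not reachable within 3 firings

depth 0: 1 marking
depth 1: 2 markings reached so far
depth 2: 3 markings reached so far
depth 3: 3 markings reached so far
(frontier empty at depth 3; search complete)
target is not among the 3 markings reachable within 3 steps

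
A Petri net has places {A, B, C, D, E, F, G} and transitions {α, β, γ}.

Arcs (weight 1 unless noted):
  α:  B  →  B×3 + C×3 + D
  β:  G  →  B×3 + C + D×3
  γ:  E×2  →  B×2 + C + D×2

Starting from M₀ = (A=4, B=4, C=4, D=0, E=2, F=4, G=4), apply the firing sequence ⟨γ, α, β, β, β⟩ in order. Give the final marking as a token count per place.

(A=4, B=17, C=11, D=12, E=0, F=4, G=1)

step 1: fire γ:  (A=4, B=4, C=4, D=0, E=2, F=4, G=4) → (A=4, B=6, C=5, D=2, E=0, F=4, G=4)
step 2: fire α:  (A=4, B=6, C=5, D=2, E=0, F=4, G=4) → (A=4, B=8, C=8, D=3, E=0, F=4, G=4)
step 3: fire β:  (A=4, B=8, C=8, D=3, E=0, F=4, G=4) → (A=4, B=11, C=9, D=6, E=0, F=4, G=3)
step 4: fire β:  (A=4, B=11, C=9, D=6, E=0, F=4, G=3) → (A=4, B=14, C=10, D=9, E=0, F=4, G=2)
step 5: fire β:  (A=4, B=14, C=10, D=9, E=0, F=4, G=2) → (A=4, B=17, C=11, D=12, E=0, F=4, G=1)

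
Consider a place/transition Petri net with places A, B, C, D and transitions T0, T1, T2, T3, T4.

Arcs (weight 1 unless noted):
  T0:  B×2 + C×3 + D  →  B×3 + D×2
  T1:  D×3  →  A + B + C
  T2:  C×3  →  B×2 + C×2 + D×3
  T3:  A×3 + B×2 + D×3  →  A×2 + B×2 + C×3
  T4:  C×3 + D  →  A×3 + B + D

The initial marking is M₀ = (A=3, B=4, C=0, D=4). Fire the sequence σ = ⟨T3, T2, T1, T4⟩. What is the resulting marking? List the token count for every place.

step 1: fire T3:  (A=3, B=4, C=0, D=4) → (A=2, B=4, C=3, D=1)
step 2: fire T2:  (A=2, B=4, C=3, D=1) → (A=2, B=6, C=2, D=4)
step 3: fire T1:  (A=2, B=6, C=2, D=4) → (A=3, B=7, C=3, D=1)
step 4: fire T4:  (A=3, B=7, C=3, D=1) → (A=6, B=8, C=0, D=1)

(A=6, B=8, C=0, D=1)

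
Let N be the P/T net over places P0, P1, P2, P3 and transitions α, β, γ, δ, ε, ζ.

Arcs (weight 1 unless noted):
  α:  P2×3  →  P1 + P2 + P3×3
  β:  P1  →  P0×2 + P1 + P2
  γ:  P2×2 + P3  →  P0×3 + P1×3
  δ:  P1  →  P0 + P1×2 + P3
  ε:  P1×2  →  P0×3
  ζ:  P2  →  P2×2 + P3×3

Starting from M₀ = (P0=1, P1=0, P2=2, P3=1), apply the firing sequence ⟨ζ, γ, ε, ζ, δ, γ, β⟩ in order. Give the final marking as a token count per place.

step 1: fire ζ:  (P0=1, P1=0, P2=2, P3=1) → (P0=1, P1=0, P2=3, P3=4)
step 2: fire γ:  (P0=1, P1=0, P2=3, P3=4) → (P0=4, P1=3, P2=1, P3=3)
step 3: fire ε:  (P0=4, P1=3, P2=1, P3=3) → (P0=7, P1=1, P2=1, P3=3)
step 4: fire ζ:  (P0=7, P1=1, P2=1, P3=3) → (P0=7, P1=1, P2=2, P3=6)
step 5: fire δ:  (P0=7, P1=1, P2=2, P3=6) → (P0=8, P1=2, P2=2, P3=7)
step 6: fire γ:  (P0=8, P1=2, P2=2, P3=7) → (P0=11, P1=5, P2=0, P3=6)
step 7: fire β:  (P0=11, P1=5, P2=0, P3=6) → (P0=13, P1=5, P2=1, P3=6)

(P0=13, P1=5, P2=1, P3=6)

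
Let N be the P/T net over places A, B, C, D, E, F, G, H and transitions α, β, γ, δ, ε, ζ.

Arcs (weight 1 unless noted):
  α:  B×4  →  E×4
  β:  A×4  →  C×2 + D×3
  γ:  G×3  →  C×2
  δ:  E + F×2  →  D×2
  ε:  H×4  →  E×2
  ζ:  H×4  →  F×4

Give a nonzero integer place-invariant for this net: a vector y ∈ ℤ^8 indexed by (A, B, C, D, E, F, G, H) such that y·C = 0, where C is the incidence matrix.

y = (A:3, B:0, C:6, D:0, E:0, F:0, G:4, H:0)

Incidence matrix C (rows=places, cols=transitions):
        α    β    γ    δ    ε    ζ
    A   0   -4    0    0    0    0
    B  -4    0    0    0    0    0
    C   0    2    2    0    0    0
    D   0    3    0    2    0    0
    E   4    0    0   -1    2    0
    F   0    0    0   -2    0    4
    G   0    0   -3    0    0    0
    H   0    0    0    0   -4   -4

Candidate y = [3, 0, 6, 0, 0, 0, 4, 0]; check y·C column-wise:
  col α: 3·0 + 0·-4 + 6·0 + 0·4 + 4·0 = 0
  col β: 3·-4 + 6·2 + 0·3 + 4·0 = 0
  col γ: 3·0 + 6·2 + 4·-3 = 0
  col δ: 3·0 + 6·0 + 0·2 + 0·-1 + 0·-2 + 4·0 = 0
  col ε: 3·0 + 6·0 + 0·2 + 4·0 + 0·-4 = 0
  col ζ: 3·0 + 6·0 + 0·4 + 4·0 + 0·-4 = 0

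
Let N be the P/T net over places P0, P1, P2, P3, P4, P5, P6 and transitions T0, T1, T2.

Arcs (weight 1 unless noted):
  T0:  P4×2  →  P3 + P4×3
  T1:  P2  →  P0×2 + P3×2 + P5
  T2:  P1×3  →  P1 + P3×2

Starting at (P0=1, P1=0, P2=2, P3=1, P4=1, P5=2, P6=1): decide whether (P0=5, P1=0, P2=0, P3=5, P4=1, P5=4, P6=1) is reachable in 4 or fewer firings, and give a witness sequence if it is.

step 1: fire T1:  (P0=1, P1=0, P2=2, P3=1, P4=1, P5=2, P6=1) → (P0=3, P1=0, P2=1, P3=3, P4=1, P5=3, P6=1)
step 2: fire T1:  (P0=3, P1=0, P2=1, P3=3, P4=1, P5=3, P6=1) → (P0=5, P1=0, P2=0, P3=5, P4=1, P5=4, P6=1)

YES — reachable via ⟨T1, T1⟩ (2 firings)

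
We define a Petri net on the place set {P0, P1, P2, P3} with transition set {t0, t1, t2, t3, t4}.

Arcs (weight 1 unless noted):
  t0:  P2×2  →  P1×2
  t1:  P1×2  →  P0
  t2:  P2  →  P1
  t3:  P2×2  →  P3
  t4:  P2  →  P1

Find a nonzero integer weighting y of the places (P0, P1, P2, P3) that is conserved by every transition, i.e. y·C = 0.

y = (P0:2, P1:1, P2:1, P3:2)

Incidence matrix C (rows=places, cols=transitions):
       t0   t1   t2   t3   t4
   P0   0    1    0    0    0
   P1   2   -2    1    0    1
   P2  -2    0   -1   -2   -1
   P3   0    0    0    1    0

Candidate y = [2, 1, 1, 2]; check y·C column-wise:
  col t0: 2·0 + 1·2 + 1·-2 + 2·0 = 0
  col t1: 2·1 + 1·-2 + 1·0 + 2·0 = 0
  col t2: 2·0 + 1·1 + 1·-1 + 2·0 = 0
  col t3: 2·0 + 1·0 + 1·-2 + 2·1 = 0
  col t4: 2·0 + 1·1 + 1·-1 + 2·0 = 0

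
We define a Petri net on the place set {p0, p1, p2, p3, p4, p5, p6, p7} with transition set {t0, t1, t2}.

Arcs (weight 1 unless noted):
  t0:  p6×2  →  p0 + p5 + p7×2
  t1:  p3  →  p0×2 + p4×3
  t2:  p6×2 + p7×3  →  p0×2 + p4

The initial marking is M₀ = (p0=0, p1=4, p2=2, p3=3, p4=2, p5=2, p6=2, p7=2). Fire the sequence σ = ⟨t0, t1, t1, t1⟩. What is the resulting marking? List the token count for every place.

step 1: fire t0:  (p0=0, p1=4, p2=2, p3=3, p4=2, p5=2, p6=2, p7=2) → (p0=1, p1=4, p2=2, p3=3, p4=2, p5=3, p6=0, p7=4)
step 2: fire t1:  (p0=1, p1=4, p2=2, p3=3, p4=2, p5=3, p6=0, p7=4) → (p0=3, p1=4, p2=2, p3=2, p4=5, p5=3, p6=0, p7=4)
step 3: fire t1:  (p0=3, p1=4, p2=2, p3=2, p4=5, p5=3, p6=0, p7=4) → (p0=5, p1=4, p2=2, p3=1, p4=8, p5=3, p6=0, p7=4)
step 4: fire t1:  (p0=5, p1=4, p2=2, p3=1, p4=8, p5=3, p6=0, p7=4) → (p0=7, p1=4, p2=2, p3=0, p4=11, p5=3, p6=0, p7=4)

(p0=7, p1=4, p2=2, p3=0, p4=11, p5=3, p6=0, p7=4)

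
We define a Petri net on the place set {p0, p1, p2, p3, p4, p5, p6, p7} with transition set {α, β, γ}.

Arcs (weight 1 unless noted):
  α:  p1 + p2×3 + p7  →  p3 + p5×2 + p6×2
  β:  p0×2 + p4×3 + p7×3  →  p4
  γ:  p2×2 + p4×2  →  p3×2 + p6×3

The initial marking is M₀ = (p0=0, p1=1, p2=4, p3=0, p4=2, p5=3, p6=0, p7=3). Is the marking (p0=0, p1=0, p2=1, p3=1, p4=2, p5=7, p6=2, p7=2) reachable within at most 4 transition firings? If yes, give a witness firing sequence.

depth 0: 1 marking
depth 1: 3 markings reached so far
depth 2: 3 markings reached so far
(frontier empty at depth 2; search complete)
target is not among the 3 markings reachable within 4 steps

NO — not reachable within 4 firings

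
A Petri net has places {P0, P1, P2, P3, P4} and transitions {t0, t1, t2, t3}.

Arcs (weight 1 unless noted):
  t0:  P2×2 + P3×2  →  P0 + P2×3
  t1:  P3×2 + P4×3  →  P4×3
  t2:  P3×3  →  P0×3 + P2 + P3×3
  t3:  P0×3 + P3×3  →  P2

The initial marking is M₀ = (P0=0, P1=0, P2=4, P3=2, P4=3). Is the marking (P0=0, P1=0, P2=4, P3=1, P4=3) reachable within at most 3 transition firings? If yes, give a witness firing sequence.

NO — not reachable within 3 firings

depth 0: 1 marking
depth 1: 3 markings reached so far
depth 2: 3 markings reached so far
(frontier empty at depth 2; search complete)
target is not among the 3 markings reachable within 3 steps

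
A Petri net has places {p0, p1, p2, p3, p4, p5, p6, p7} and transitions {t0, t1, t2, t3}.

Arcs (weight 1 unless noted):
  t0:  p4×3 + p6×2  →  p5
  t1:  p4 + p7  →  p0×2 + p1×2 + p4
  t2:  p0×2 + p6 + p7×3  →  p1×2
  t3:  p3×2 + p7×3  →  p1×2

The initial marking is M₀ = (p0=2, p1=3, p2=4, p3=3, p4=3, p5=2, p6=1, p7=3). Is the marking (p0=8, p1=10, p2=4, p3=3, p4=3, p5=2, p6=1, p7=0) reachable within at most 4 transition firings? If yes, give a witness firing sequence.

NO — not reachable within 4 firings

depth 0: 1 marking
depth 1: 4 markings reached so far
depth 2: 5 markings reached so far
depth 3: 6 markings reached so far
depth 4: 6 markings reached so far
(frontier empty at depth 4; search complete)
target is not among the 6 markings reachable within 4 steps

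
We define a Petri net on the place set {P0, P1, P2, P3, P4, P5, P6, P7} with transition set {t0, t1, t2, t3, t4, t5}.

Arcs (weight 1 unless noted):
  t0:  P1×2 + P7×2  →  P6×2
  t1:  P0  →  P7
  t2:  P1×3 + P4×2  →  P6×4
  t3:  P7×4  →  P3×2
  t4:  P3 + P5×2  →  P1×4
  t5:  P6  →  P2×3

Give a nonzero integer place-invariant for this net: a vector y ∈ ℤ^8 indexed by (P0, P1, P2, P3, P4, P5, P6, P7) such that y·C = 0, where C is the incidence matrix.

y = (P0:0, P1:6, P2:2, P3:0, P4:3, P5:12, P6:6, P7:0)

Incidence matrix C (rows=places, cols=transitions):
       t0   t1   t2   t3   t4   t5
   P0   0   -1    0    0    0    0
   P1  -2    0   -3    0    4    0
   P2   0    0    0    0    0    3
   P3   0    0    0    2   -1    0
   P4   0    0   -2    0    0    0
   P5   0    0    0    0   -2    0
   P6   2    0    4    0    0   -1
   P7  -2    1    0   -4    0    0

Candidate y = [0, 6, 2, 0, 3, 12, 6, 0]; check y·C column-wise:
  col t0: 6·-2 + 2·0 + 3·0 + 12·0 + 6·2 + 0·-2 = 0
  col t1: 0·-1 + 6·0 + 2·0 + 3·0 + 12·0 + 6·0 + 0·1 = 0
  col t2: 6·-3 + 2·0 + 3·-2 + 12·0 + 6·4 = 0
  col t3: 6·0 + 2·0 + 0·2 + 3·0 + 12·0 + 6·0 + 0·-4 = 0
  col t4: 6·4 + 2·0 + 0·-1 + 3·0 + 12·-2 + 6·0 = 0
  col t5: 6·0 + 2·3 + 3·0 + 12·0 + 6·-1 = 0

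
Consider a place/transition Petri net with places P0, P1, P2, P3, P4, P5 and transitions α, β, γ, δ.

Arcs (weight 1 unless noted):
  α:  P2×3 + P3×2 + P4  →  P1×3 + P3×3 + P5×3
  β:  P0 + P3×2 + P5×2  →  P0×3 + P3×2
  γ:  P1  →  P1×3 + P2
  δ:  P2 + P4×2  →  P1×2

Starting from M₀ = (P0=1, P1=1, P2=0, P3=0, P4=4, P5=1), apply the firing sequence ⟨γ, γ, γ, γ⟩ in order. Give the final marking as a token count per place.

(P0=1, P1=9, P2=4, P3=0, P4=4, P5=1)

step 1: fire γ:  (P0=1, P1=1, P2=0, P3=0, P4=4, P5=1) → (P0=1, P1=3, P2=1, P3=0, P4=4, P5=1)
step 2: fire γ:  (P0=1, P1=3, P2=1, P3=0, P4=4, P5=1) → (P0=1, P1=5, P2=2, P3=0, P4=4, P5=1)
step 3: fire γ:  (P0=1, P1=5, P2=2, P3=0, P4=4, P5=1) → (P0=1, P1=7, P2=3, P3=0, P4=4, P5=1)
step 4: fire γ:  (P0=1, P1=7, P2=3, P3=0, P4=4, P5=1) → (P0=1, P1=9, P2=4, P3=0, P4=4, P5=1)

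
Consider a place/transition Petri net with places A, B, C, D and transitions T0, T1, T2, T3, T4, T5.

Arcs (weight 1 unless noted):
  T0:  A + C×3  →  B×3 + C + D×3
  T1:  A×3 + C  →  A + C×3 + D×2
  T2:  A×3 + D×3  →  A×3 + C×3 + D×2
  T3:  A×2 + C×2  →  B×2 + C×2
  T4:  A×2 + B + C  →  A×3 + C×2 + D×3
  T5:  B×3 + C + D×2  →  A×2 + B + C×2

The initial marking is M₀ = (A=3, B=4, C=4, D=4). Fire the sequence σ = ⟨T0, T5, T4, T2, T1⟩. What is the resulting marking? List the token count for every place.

step 1: fire T0:  (A=3, B=4, C=4, D=4) → (A=2, B=7, C=2, D=7)
step 2: fire T5:  (A=2, B=7, C=2, D=7) → (A=4, B=5, C=3, D=5)
step 3: fire T4:  (A=4, B=5, C=3, D=5) → (A=5, B=4, C=4, D=8)
step 4: fire T2:  (A=5, B=4, C=4, D=8) → (A=5, B=4, C=7, D=7)
step 5: fire T1:  (A=5, B=4, C=7, D=7) → (A=3, B=4, C=9, D=9)

(A=3, B=4, C=9, D=9)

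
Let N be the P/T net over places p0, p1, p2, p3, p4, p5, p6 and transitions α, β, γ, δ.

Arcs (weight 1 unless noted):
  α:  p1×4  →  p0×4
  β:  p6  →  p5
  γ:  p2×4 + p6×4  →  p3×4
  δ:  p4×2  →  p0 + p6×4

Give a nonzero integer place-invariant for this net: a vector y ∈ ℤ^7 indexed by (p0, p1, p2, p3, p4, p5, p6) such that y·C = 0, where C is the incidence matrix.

y = (p0:0, p1:0, p2:1, p3:1, p4:0, p5:0, p6:0)

Incidence matrix C (rows=places, cols=transitions):
        α    β    γ    δ
   p0   4    0    0    1
   p1  -4    0    0    0
   p2   0    0   -4    0
   p3   0    0    4    0
   p4   0    0    0   -2
   p5   0    1    0    0
   p6   0   -1   -4    4

Candidate y = [0, 0, 1, 1, 0, 0, 0]; check y·C column-wise:
  col α: 0·4 + 0·-4 + 1·0 + 1·0 = 0
  col β: 1·0 + 1·0 + 0·1 + 0·-1 = 0
  col γ: 1·-4 + 1·4 + 0·-4 = 0
  col δ: 0·1 + 1·0 + 1·0 + 0·-2 + 0·4 = 0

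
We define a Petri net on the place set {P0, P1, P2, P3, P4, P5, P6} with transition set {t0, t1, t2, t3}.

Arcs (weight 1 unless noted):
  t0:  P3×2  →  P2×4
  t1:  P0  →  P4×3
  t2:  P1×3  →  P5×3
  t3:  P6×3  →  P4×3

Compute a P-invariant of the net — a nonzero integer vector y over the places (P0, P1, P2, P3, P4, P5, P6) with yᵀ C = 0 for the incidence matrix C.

y = (P0:0, P1:0, P2:1, P3:2, P4:0, P5:0, P6:0)

Incidence matrix C (rows=places, cols=transitions):
       t0   t1   t2   t3
   P0   0   -1    0    0
   P1   0    0   -3    0
   P2   4    0    0    0
   P3  -2    0    0    0
   P4   0    3    0    3
   P5   0    0    3    0
   P6   0    0    0   -3

Candidate y = [0, 0, 1, 2, 0, 0, 0]; check y·C column-wise:
  col t0: 1·4 + 2·-2 = 0
  col t1: 0·-1 + 1·0 + 2·0 + 0·3 = 0
  col t2: 0·-3 + 1·0 + 2·0 + 0·3 = 0
  col t3: 1·0 + 2·0 + 0·3 + 0·-3 = 0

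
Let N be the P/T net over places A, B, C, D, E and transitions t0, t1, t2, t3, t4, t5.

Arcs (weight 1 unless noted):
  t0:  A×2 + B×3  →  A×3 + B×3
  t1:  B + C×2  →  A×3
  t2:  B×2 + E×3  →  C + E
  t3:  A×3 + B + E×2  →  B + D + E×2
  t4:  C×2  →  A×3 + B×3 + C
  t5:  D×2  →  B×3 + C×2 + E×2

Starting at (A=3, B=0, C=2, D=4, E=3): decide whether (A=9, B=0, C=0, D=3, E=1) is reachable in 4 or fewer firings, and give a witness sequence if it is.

depth 0: 1 marking
depth 1: 3 markings reached so far
depth 2: 12 markings reached so far
depth 3: 37 markings reached so far
depth 4: 86 markings reached so far
target is not among the 86 markings reachable within 4 steps

NO — not reachable within 4 firings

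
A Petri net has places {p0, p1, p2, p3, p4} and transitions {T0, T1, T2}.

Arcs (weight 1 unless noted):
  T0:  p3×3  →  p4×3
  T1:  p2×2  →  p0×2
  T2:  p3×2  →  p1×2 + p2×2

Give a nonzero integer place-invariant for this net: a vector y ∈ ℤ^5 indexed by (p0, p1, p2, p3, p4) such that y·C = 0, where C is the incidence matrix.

y = (p0:1, p1:-1, p2:1, p3:0, p4:0)

Incidence matrix C (rows=places, cols=transitions):
       T0   T1   T2
   p0   0    2    0
   p1   0    0    2
   p2   0   -2    2
   p3  -3    0   -2
   p4   3    0    0

Candidate y = [1, -1, 1, 0, 0]; check y·C column-wise:
  col T0: 1·0 + -1·0 + 1·0 + 0·-3 + 0·3 = 0
  col T1: 1·2 + -1·0 + 1·-2 = 0
  col T2: 1·0 + -1·2 + 1·2 + 0·-2 = 0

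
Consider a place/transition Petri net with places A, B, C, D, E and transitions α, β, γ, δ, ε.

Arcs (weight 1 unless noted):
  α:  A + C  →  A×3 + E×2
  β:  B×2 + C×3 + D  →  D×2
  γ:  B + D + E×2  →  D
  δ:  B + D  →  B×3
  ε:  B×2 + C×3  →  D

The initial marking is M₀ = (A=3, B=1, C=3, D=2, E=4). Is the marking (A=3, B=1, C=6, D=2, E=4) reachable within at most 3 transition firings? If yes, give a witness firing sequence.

depth 0: 1 marking
depth 1: 4 markings reached so far
depth 2: 10 markings reached so far
depth 3: 19 markings reached so far
target is not among the 19 markings reachable within 3 steps

NO — not reachable within 3 firings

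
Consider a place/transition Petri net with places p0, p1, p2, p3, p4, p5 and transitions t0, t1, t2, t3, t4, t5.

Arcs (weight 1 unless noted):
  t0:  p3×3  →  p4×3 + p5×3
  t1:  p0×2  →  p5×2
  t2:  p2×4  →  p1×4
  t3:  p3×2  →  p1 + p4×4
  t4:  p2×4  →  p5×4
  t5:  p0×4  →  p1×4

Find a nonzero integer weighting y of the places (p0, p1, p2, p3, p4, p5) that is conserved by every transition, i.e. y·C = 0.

y = (p0:2, p1:2, p2:2, p3:3, p4:1, p5:2)

Incidence matrix C (rows=places, cols=transitions):
       t0   t1   t2   t3   t4   t5
   p0   0   -2    0    0    0   -4
   p1   0    0    4    1    0    4
   p2   0    0   -4    0   -4    0
   p3  -3    0    0   -2    0    0
   p4   3    0    0    4    0    0
   p5   3    2    0    0    4    0

Candidate y = [2, 2, 2, 3, 1, 2]; check y·C column-wise:
  col t0: 2·0 + 2·0 + 2·0 + 3·-3 + 1·3 + 2·3 = 0
  col t1: 2·-2 + 2·0 + 2·0 + 3·0 + 1·0 + 2·2 = 0
  col t2: 2·0 + 2·4 + 2·-4 + 3·0 + 1·0 + 2·0 = 0
  col t3: 2·0 + 2·1 + 2·0 + 3·-2 + 1·4 + 2·0 = 0
  col t4: 2·0 + 2·0 + 2·-4 + 3·0 + 1·0 + 2·4 = 0
  col t5: 2·-4 + 2·4 + 2·0 + 3·0 + 1·0 + 2·0 = 0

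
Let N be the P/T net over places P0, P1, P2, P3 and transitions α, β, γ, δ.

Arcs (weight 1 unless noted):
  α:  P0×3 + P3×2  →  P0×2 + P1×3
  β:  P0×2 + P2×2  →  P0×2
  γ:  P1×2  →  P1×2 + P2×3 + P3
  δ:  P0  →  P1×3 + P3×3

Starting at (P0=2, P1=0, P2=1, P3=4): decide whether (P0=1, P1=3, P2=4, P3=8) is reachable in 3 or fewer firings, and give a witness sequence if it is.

step 1: fire δ:  (P0=2, P1=0, P2=1, P3=4) → (P0=1, P1=3, P2=1, P3=7)
step 2: fire γ:  (P0=1, P1=3, P2=1, P3=7) → (P0=1, P1=3, P2=4, P3=8)

YES — reachable via ⟨δ, γ⟩ (2 firings)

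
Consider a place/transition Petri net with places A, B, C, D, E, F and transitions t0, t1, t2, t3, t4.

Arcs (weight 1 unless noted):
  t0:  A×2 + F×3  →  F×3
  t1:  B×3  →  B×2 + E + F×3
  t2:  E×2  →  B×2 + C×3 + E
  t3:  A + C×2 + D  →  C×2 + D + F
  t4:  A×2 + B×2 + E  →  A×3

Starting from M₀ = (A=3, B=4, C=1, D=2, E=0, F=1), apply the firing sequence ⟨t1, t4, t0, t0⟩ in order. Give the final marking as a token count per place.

(A=0, B=1, C=1, D=2, E=0, F=4)

step 1: fire t1:  (A=3, B=4, C=1, D=2, E=0, F=1) → (A=3, B=3, C=1, D=2, E=1, F=4)
step 2: fire t4:  (A=3, B=3, C=1, D=2, E=1, F=4) → (A=4, B=1, C=1, D=2, E=0, F=4)
step 3: fire t0:  (A=4, B=1, C=1, D=2, E=0, F=4) → (A=2, B=1, C=1, D=2, E=0, F=4)
step 4: fire t0:  (A=2, B=1, C=1, D=2, E=0, F=4) → (A=0, B=1, C=1, D=2, E=0, F=4)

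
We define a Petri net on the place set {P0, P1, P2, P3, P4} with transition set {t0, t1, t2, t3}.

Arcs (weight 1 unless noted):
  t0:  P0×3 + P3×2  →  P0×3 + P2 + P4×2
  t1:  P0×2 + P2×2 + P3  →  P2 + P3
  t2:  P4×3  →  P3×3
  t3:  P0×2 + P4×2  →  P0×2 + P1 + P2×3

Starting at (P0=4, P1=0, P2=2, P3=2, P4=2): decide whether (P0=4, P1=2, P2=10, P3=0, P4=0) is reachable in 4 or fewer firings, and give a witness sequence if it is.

NO — not reachable within 4 firings

depth 0: 1 marking
depth 1: 4 markings reached so far
depth 2: 7 markings reached so far
depth 3: 11 markings reached so far
depth 4: 15 markings reached so far
target is not among the 15 markings reachable within 4 steps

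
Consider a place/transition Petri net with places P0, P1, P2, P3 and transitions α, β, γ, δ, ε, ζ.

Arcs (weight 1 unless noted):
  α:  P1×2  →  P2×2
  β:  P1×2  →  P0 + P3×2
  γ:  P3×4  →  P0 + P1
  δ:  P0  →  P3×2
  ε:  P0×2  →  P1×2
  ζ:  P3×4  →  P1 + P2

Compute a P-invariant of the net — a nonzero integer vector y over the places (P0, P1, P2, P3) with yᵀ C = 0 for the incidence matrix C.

Incidence matrix C (rows=places, cols=transitions):
        α    β    γ    δ    ε    ζ
   P0   0    1    1   -1   -2    0
   P1  -2   -2    1    0    2    1
   P2   2    0    0    0    0    1
   P3   0    2   -4    2    0   -4

Candidate y = [2, 2, 2, 1]; check y·C column-wise:
  col α: 2·0 + 2·-2 + 2·2 + 1·0 = 0
  col β: 2·1 + 2·-2 + 2·0 + 1·2 = 0
  col γ: 2·1 + 2·1 + 2·0 + 1·-4 = 0
  col δ: 2·-1 + 2·0 + 2·0 + 1·2 = 0
  col ε: 2·-2 + 2·2 + 2·0 + 1·0 = 0
  col ζ: 2·0 + 2·1 + 2·1 + 1·-4 = 0

y = (P0:2, P1:2, P2:2, P3:1)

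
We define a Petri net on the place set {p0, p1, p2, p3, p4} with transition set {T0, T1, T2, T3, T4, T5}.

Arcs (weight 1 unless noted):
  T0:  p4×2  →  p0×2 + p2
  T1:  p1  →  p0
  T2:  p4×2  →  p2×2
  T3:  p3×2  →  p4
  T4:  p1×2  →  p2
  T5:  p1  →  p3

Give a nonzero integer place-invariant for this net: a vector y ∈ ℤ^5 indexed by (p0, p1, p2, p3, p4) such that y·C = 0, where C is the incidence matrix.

Incidence matrix C (rows=places, cols=transitions):
       T0   T1   T2   T3   T4   T5
   p0   2    1    0    0    0    0
   p1   0   -1    0    0   -2   -1
   p2   1    0    2    0    1    0
   p3   0    0    0   -2    0    1
   p4  -2    0   -2    1    0    0

Candidate y = [1, 1, 2, 1, 2]; check y·C column-wise:
  col T0: 1·2 + 1·0 + 2·1 + 1·0 + 2·-2 = 0
  col T1: 1·1 + 1·-1 + 2·0 + 1·0 + 2·0 = 0
  col T2: 1·0 + 1·0 + 2·2 + 1·0 + 2·-2 = 0
  col T3: 1·0 + 1·0 + 2·0 + 1·-2 + 2·1 = 0
  col T4: 1·0 + 1·-2 + 2·1 + 1·0 + 2·0 = 0
  col T5: 1·0 + 1·-1 + 2·0 + 1·1 + 2·0 = 0

y = (p0:1, p1:1, p2:2, p3:1, p4:2)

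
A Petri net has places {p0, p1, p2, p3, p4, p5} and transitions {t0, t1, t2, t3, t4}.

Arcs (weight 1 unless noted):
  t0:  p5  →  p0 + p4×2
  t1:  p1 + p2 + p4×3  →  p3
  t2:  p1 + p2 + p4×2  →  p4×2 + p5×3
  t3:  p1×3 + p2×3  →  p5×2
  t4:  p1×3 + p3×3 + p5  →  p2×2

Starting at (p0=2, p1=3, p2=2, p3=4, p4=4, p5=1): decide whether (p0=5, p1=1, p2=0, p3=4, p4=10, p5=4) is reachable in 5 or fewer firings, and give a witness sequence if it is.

step 1: fire t0:  (p0=2, p1=3, p2=2, p3=4, p4=4, p5=1) → (p0=3, p1=3, p2=2, p3=4, p4=6, p5=0)
step 2: fire t2:  (p0=3, p1=3, p2=2, p3=4, p4=6, p5=0) → (p0=3, p1=2, p2=1, p3=4, p4=6, p5=3)
step 3: fire t0:  (p0=3, p1=2, p2=1, p3=4, p4=6, p5=3) → (p0=4, p1=2, p2=1, p3=4, p4=8, p5=2)
step 4: fire t0:  (p0=4, p1=2, p2=1, p3=4, p4=8, p5=2) → (p0=5, p1=2, p2=1, p3=4, p4=10, p5=1)
step 5: fire t2:  (p0=5, p1=2, p2=1, p3=4, p4=10, p5=1) → (p0=5, p1=1, p2=0, p3=4, p4=10, p5=4)

YES — reachable via ⟨t0, t2, t0, t0, t2⟩ (5 firings)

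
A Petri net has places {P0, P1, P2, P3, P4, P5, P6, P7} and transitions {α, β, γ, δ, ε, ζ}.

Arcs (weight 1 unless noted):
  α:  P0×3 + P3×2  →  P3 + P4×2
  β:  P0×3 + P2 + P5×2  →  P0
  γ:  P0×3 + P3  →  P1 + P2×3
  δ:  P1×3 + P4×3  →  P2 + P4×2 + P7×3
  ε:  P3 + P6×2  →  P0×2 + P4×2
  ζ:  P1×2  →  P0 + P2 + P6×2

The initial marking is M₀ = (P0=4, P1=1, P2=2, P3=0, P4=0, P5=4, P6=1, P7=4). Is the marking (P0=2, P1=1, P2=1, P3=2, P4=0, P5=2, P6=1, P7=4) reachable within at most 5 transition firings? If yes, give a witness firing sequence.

NO — not reachable within 5 firings

depth 0: 1 marking
depth 1: 2 markings reached so far
depth 2: 2 markings reached so far
(frontier empty at depth 2; search complete)
target is not among the 2 markings reachable within 5 steps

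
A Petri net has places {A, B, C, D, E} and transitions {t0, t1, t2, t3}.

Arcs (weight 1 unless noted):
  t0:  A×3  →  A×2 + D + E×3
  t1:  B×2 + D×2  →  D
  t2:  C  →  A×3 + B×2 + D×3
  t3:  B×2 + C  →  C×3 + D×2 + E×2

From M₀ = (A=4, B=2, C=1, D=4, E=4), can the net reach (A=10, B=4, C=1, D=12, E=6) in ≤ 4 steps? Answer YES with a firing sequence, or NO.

YES — reachable via ⟨t3, t2, t2⟩ (3 firings)

step 1: fire t3:  (A=4, B=2, C=1, D=4, E=4) → (A=4, B=0, C=3, D=6, E=6)
step 2: fire t2:  (A=4, B=0, C=3, D=6, E=6) → (A=7, B=2, C=2, D=9, E=6)
step 3: fire t2:  (A=7, B=2, C=2, D=9, E=6) → (A=10, B=4, C=1, D=12, E=6)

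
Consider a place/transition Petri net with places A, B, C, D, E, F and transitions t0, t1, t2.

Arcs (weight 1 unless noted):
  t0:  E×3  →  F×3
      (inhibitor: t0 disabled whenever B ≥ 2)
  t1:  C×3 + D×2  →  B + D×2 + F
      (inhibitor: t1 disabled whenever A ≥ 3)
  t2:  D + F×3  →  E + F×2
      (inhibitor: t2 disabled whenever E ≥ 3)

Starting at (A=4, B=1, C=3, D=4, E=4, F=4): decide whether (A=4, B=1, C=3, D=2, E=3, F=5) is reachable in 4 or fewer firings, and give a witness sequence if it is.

YES — reachable via ⟨t0, t2, t2⟩ (3 firings)

step 1: fire t0:  (A=4, B=1, C=3, D=4, E=4, F=4) → (A=4, B=1, C=3, D=4, E=1, F=7)
step 2: fire t2:  (A=4, B=1, C=3, D=4, E=1, F=7) → (A=4, B=1, C=3, D=3, E=2, F=6)
step 3: fire t2:  (A=4, B=1, C=3, D=3, E=2, F=6) → (A=4, B=1, C=3, D=2, E=3, F=5)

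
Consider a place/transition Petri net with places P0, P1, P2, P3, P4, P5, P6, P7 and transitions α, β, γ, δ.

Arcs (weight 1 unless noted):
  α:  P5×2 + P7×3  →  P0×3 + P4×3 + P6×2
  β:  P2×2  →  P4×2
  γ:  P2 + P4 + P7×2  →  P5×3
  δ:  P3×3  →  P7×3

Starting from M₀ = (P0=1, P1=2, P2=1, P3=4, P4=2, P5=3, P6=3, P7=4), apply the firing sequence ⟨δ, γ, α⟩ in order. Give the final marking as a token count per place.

(P0=4, P1=2, P2=0, P3=1, P4=4, P5=4, P6=5, P7=2)

step 1: fire δ:  (P0=1, P1=2, P2=1, P3=4, P4=2, P5=3, P6=3, P7=4) → (P0=1, P1=2, P2=1, P3=1, P4=2, P5=3, P6=3, P7=7)
step 2: fire γ:  (P0=1, P1=2, P2=1, P3=1, P4=2, P5=3, P6=3, P7=7) → (P0=1, P1=2, P2=0, P3=1, P4=1, P5=6, P6=3, P7=5)
step 3: fire α:  (P0=1, P1=2, P2=0, P3=1, P4=1, P5=6, P6=3, P7=5) → (P0=4, P1=2, P2=0, P3=1, P4=4, P5=4, P6=5, P7=2)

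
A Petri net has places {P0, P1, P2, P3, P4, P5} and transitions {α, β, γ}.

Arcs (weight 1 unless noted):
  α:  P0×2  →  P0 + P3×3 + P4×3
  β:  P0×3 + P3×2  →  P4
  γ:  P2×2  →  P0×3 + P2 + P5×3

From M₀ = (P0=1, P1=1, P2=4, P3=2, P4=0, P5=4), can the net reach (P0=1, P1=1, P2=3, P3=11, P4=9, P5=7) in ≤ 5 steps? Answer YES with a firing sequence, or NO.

step 1: fire γ:  (P0=1, P1=1, P2=4, P3=2, P4=0, P5=4) → (P0=4, P1=1, P2=3, P3=2, P4=0, P5=7)
step 2: fire α:  (P0=4, P1=1, P2=3, P3=2, P4=0, P5=7) → (P0=3, P1=1, P2=3, P3=5, P4=3, P5=7)
step 3: fire α:  (P0=3, P1=1, P2=3, P3=5, P4=3, P5=7) → (P0=2, P1=1, P2=3, P3=8, P4=6, P5=7)
step 4: fire α:  (P0=2, P1=1, P2=3, P3=8, P4=6, P5=7) → (P0=1, P1=1, P2=3, P3=11, P4=9, P5=7)

YES — reachable via ⟨γ, α, α, α⟩ (4 firings)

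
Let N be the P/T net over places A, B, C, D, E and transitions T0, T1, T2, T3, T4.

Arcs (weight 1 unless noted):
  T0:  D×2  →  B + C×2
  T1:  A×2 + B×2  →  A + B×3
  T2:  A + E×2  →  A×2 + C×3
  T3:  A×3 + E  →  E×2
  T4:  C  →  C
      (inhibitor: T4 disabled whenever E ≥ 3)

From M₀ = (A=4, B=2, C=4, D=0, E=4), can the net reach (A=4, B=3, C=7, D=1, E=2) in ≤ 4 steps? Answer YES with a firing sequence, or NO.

NO — not reachable within 4 firings

depth 0: 1 marking
depth 1: 4 markings reached so far
depth 2: 9 markings reached so far
depth 3: 14 markings reached so far
depth 4: 19 markings reached so far
target is not among the 19 markings reachable within 4 steps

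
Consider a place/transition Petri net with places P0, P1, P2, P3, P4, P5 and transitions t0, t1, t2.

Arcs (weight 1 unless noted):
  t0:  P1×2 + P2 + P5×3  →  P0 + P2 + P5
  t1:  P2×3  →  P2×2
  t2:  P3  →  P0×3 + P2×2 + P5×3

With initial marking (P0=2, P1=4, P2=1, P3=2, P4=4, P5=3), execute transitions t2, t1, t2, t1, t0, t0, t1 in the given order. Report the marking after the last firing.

step 1: fire t2:  (P0=2, P1=4, P2=1, P3=2, P4=4, P5=3) → (P0=5, P1=4, P2=3, P3=1, P4=4, P5=6)
step 2: fire t1:  (P0=5, P1=4, P2=3, P3=1, P4=4, P5=6) → (P0=5, P1=4, P2=2, P3=1, P4=4, P5=6)
step 3: fire t2:  (P0=5, P1=4, P2=2, P3=1, P4=4, P5=6) → (P0=8, P1=4, P2=4, P3=0, P4=4, P5=9)
step 4: fire t1:  (P0=8, P1=4, P2=4, P3=0, P4=4, P5=9) → (P0=8, P1=4, P2=3, P3=0, P4=4, P5=9)
step 5: fire t0:  (P0=8, P1=4, P2=3, P3=0, P4=4, P5=9) → (P0=9, P1=2, P2=3, P3=0, P4=4, P5=7)
step 6: fire t0:  (P0=9, P1=2, P2=3, P3=0, P4=4, P5=7) → (P0=10, P1=0, P2=3, P3=0, P4=4, P5=5)
step 7: fire t1:  (P0=10, P1=0, P2=3, P3=0, P4=4, P5=5) → (P0=10, P1=0, P2=2, P3=0, P4=4, P5=5)

(P0=10, P1=0, P2=2, P3=0, P4=4, P5=5)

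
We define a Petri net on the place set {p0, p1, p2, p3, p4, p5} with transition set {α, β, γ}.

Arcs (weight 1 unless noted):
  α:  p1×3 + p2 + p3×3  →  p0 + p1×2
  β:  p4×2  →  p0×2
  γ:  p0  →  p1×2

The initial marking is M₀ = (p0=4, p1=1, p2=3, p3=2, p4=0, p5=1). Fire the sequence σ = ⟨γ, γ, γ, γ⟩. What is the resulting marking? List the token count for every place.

(p0=0, p1=9, p2=3, p3=2, p4=0, p5=1)

step 1: fire γ:  (p0=4, p1=1, p2=3, p3=2, p4=0, p5=1) → (p0=3, p1=3, p2=3, p3=2, p4=0, p5=1)
step 2: fire γ:  (p0=3, p1=3, p2=3, p3=2, p4=0, p5=1) → (p0=2, p1=5, p2=3, p3=2, p4=0, p5=1)
step 3: fire γ:  (p0=2, p1=5, p2=3, p3=2, p4=0, p5=1) → (p0=1, p1=7, p2=3, p3=2, p4=0, p5=1)
step 4: fire γ:  (p0=1, p1=7, p2=3, p3=2, p4=0, p5=1) → (p0=0, p1=9, p2=3, p3=2, p4=0, p5=1)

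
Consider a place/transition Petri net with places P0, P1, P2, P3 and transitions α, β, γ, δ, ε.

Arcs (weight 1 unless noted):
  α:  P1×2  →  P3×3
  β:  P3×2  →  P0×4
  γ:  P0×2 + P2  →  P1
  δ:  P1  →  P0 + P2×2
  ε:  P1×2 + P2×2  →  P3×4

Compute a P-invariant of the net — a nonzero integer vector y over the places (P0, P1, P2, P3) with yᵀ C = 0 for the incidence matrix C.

Incidence matrix C (rows=places, cols=transitions):
        α    β    γ    δ    ε
   P0   0    4   -2    1    0
   P1  -2    0    1   -1   -2
   P2   0    0   -1    2   -2
   P3   3   -2    0    0    4

Candidate y = [1, 3, 1, 2]; check y·C column-wise:
  col α: 1·0 + 3·-2 + 1·0 + 2·3 = 0
  col β: 1·4 + 3·0 + 1·0 + 2·-2 = 0
  col γ: 1·-2 + 3·1 + 1·-1 + 2·0 = 0
  col δ: 1·1 + 3·-1 + 1·2 + 2·0 = 0
  col ε: 1·0 + 3·-2 + 1·-2 + 2·4 = 0

y = (P0:1, P1:3, P2:1, P3:2)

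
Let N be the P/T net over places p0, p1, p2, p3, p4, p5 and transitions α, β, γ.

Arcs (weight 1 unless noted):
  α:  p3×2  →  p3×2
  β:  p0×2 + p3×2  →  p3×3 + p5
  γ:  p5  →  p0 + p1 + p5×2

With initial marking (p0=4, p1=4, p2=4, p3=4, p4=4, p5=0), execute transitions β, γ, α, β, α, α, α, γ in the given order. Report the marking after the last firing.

step 1: fire β:  (p0=4, p1=4, p2=4, p3=4, p4=4, p5=0) → (p0=2, p1=4, p2=4, p3=5, p4=4, p5=1)
step 2: fire γ:  (p0=2, p1=4, p2=4, p3=5, p4=4, p5=1) → (p0=3, p1=5, p2=4, p3=5, p4=4, p5=2)
step 3: fire α:  (p0=3, p1=5, p2=4, p3=5, p4=4, p5=2) → (p0=3, p1=5, p2=4, p3=5, p4=4, p5=2)
step 4: fire β:  (p0=3, p1=5, p2=4, p3=5, p4=4, p5=2) → (p0=1, p1=5, p2=4, p3=6, p4=4, p5=3)
step 5: fire α:  (p0=1, p1=5, p2=4, p3=6, p4=4, p5=3) → (p0=1, p1=5, p2=4, p3=6, p4=4, p5=3)
step 6: fire α:  (p0=1, p1=5, p2=4, p3=6, p4=4, p5=3) → (p0=1, p1=5, p2=4, p3=6, p4=4, p5=3)
step 7: fire α:  (p0=1, p1=5, p2=4, p3=6, p4=4, p5=3) → (p0=1, p1=5, p2=4, p3=6, p4=4, p5=3)
step 8: fire γ:  (p0=1, p1=5, p2=4, p3=6, p4=4, p5=3) → (p0=2, p1=6, p2=4, p3=6, p4=4, p5=4)

(p0=2, p1=6, p2=4, p3=6, p4=4, p5=4)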